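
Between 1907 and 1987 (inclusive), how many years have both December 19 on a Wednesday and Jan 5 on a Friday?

Check each year's weekday for December 19 and Jan 5:
  1907: Thu/Sat  1908: Sat/Sun  1909: Sun/Tue  1910: Mon/Wed  1911: Tue/Thu  1912: Thu/Fri  1913: Fri/Sun  1914: Sat/Mon  1915: Sun/Tue  1916: Tue/Wed  1917: Wed/Fri ✓  1918: Thu/Sat  1919: Fri/Sun  1920: Sun/Mon  …(53 more)…  1974: Thu/Sat  1975: Fri/Sun  1976: Sun/Mon  1977: Mon/Wed  1978: Tue/Thu  1979: Wed/Fri ✓  1980: Fri/Sat  1981: Sat/Mon  1982: Sun/Tue  1983: Mon/Wed  1984: Wed/Thu  1985: Thu/Sat  1986: Fri/Sun  1987: Sat/Mon
Both conditions hold in: 1917, 1923, 1934, 1945, 1951, 1962, 1973, 1979 — 8.

8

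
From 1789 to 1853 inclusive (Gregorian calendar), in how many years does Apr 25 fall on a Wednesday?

Track Apr 25's weekday year by year (advancing +1, or +2 across a Feb 29):
  1789: Sat  1790: Sun (+1)  1791: Mon (+1)  1792: Wed (+2) ✓  1793: Thu (+1)
  1794: Fri (+1)  1795: Sat (+1)  1796: Mon (+2)  1797: Tue (+1)  1798: Wed (+1) ✓
  1799: Thu (+1)  1800: Fri (+1)  1801: Sat (+1)  1802: Sun (+1)  … (37 more years) …
  1840: Sat (+2)  1841: Sun (+1)  1842: Mon (+1)  1843: Tue (+1)  1844: Thu (+2)
  1845: Fri (+1)  1846: Sat (+1)  1847: Sun (+1)  1848: Tue (+2)  1849: Wed (+1) ✓
  1850: Thu (+1)  1851: Fri (+1)  1852: Sun (+2)  1853: Mon (+1)
Wednesday years: 1792, 1798, 1804, 1810, 1821, 1827, 1832, 1838, 1849 — 9 in total.

9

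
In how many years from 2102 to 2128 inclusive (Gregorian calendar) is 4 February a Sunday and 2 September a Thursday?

Check each year's weekday for 4 February and 2 September:
  2102: Sat/Sat  2103: Sun/Sun  2104: Mon/Tue  2105: Wed/Wed  2106: Thu/Thu  2107: Fri/Fri  2108: Sat/Sun  2109: Mon/Mon  2110: Tue/Tue  2111: Wed/Wed  2112: Thu/Fri  2113: Sat/Sat  2114: Sun/Sun  2115: Mon/Mon  2116: Tue/Wed  2117: Thu/Thu  2118: Fri/Fri  2119: Sat/Sat  2120: Sun/Mon  2121: Tue/Tue  2122: Wed/Wed  2123: Thu/Thu  2124: Fri/Sat  2125: Sun/Sun  2126: Mon/Mon  2127: Tue/Tue  2128: Wed/Thu
Both conditions hold in: no year — 0.

0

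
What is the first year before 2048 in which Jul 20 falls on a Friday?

From one year to the next, a fixed date's weekday advances by 1, or by 2 when a Feb 29 lies between the two dates.
2048: July 20 is Monday.
2047: Saturday (−2)
2046: Friday (−1)
Jul 20 falls on a Friday in 2046.

2046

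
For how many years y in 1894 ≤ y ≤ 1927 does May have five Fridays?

May has 31 days; it has five Fridays when Friday falls among the first (month-length − 28) days — i.e. when May 1 is one of Friday/Thursday/Wednesday.
May 1 by year: 1894:Tue 1895:Wed✓ 1896:Fri✓ 1897:Sat 1898:Sun 1899:Mon 1900:Tue 1901:Wed✓ 1902:Thu✓ 1903:Fri✓ 1904:Sun 1905:Mon 1906:Tue 1907:Wed✓ 1908:Fri✓ …(4 more)… 1913:Thu✓ 1914:Fri✓ 1915:Sat 1916:Mon 1917:Tue 1918:Wed✓ 1919:Thu✓ 1920:Sat 1921:Sun 1922:Mon 1923:Tue 1924:Thu✓ 1925:Fri✓ 1926:Sat 1927:Sun
Years with five Fridays: 1895, 1896, 1901, 1902, 1903, 1907, 1908, 1912, 1913, 1914, 1918, 1919, 1924, 1925 → 14.

14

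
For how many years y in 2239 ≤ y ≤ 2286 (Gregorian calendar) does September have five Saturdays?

13

September has 30 days; it has five Saturdays when Saturday falls among the first (month-length − 28) days — i.e. when September 1 is one of Saturday/Friday.
September 1 by year: 2239:Sun 2240:Tue 2241:Wed 2242:Thu 2243:Fri✓ 2244:Sun 2245:Mon 2246:Tue 2247:Wed 2248:Fri✓ 2249:Sat✓ 2250:Sun 2251:Mon 2252:Wed 2253:Thu …(18 more)… 2272:Sun 2273:Mon 2274:Tue 2275:Wed 2276:Fri✓ 2277:Sat✓ 2278:Sun 2279:Mon 2280:Wed 2281:Thu 2282:Fri✓ 2283:Sat✓ 2284:Mon 2285:Tue 2286:Wed
Years with five Saturdays: 2243, 2248, 2249, 2254, 2255, 2260, 2265, 2266, 2271, 2276, 2277, 2282, 2283 → 13.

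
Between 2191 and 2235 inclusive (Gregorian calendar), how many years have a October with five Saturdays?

October has 31 days; it has five Saturdays when Saturday falls among the first (month-length − 28) days — i.e. when October 1 is one of Saturday/Friday/Thursday.
October 1 by year: 2191:Sat✓ 2192:Mon 2193:Tue 2194:Wed 2195:Thu✓ 2196:Sat✓ 2197:Sun 2198:Mon 2199:Tue 2200:Wed 2201:Thu✓ 2202:Fri✓ 2203:Sat✓ 2204:Mon 2205:Tue …(15 more)… 2221:Mon 2222:Tue 2223:Wed 2224:Fri✓ 2225:Sat✓ 2226:Sun 2227:Mon 2228:Wed 2229:Thu✓ 2230:Fri✓ 2231:Sat✓ 2232:Mon 2233:Tue 2234:Wed 2235:Thu✓
Years with five Saturdays: 2191, 2195, 2196, 2201, 2202, 2203, 2207, 2208, 2212, 2213, 2214, 2218, 2219, 2224, 2225, 2229, 2230, 2231, 2235 → 19.

19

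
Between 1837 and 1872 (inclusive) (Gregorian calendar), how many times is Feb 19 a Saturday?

5

Track Feb 19's weekday year by year (advancing +1, or +2 across a Feb 29):
  1837: Sun  1838: Mon (+1)  1839: Tue (+1)  1840: Wed (+1)  1841: Fri (+2)
  1842: Sat (+1) ✓  1843: Sun (+1)  1844: Mon (+1)  1845: Wed (+2)  1846: Thu (+1)
  1847: Fri (+1)  1848: Sat (+1) ✓  1849: Mon (+2)  1850: Tue (+1)  … (8 more years) …
  1859: Sat (+1) ✓  1860: Sun (+1)  1861: Tue (+2)  1862: Wed (+1)  1863: Thu (+1)
  1864: Fri (+1)  1865: Sun (+2)  1866: Mon (+1)  1867: Tue (+1)  1868: Wed (+1)
  1869: Fri (+2)  1870: Sat (+1) ✓  1871: Sun (+1)  1872: Mon (+1)
Saturday years: 1842, 1848, 1853, 1859, 1870 — 5 in total.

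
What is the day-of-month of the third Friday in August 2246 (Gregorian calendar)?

August 1, 2246 is a Saturday, so the first Friday is the 7th.
The third Friday is 7 + 14 = 21.

21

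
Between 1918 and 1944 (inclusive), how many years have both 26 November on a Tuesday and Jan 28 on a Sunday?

Check each year's weekday for 26 November and Jan 28:
  1918: Tue/Mon  1919: Wed/Tue  1920: Fri/Wed  1921: Sat/Fri  1922: Sun/Sat  1923: Mon/Sun  1924: Wed/Mon  1925: Thu/Wed  1926: Fri/Thu  1927: Sat/Fri  1928: Mon/Sat  1929: Tue/Mon  1930: Wed/Tue  1931: Thu/Wed  1932: Sat/Thu  1933: Sun/Sat  1934: Mon/Sun  1935: Tue/Mon  1936: Thu/Tue  1937: Fri/Thu  1938: Sat/Fri  1939: Sun/Sat  1940: Tue/Sun ✓  1941: Wed/Tue  1942: Thu/Wed  1943: Fri/Thu  1944: Sun/Fri
Both conditions hold in: 1940 — 1.

1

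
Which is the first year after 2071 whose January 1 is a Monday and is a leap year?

2080

Jan 1 advances by 2 weekdays after a leap year and by 1 after a common year.
2071: Jan 1 is Thursday.
2072: Friday (leap)
2073: Sunday
2074: Monday
2075: Tuesday
2076: Wednesday (leap)
2077: Friday
2078: Saturday
2079: Sunday
2080: Monday (leap)
2080 begins on a Monday and is a leap year.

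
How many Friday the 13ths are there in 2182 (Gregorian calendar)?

2

Check the 13th of each month of 2182: Jan 13: Sun, Feb 13: Wed, Mar 13: Wed, Apr 13: Sat, May 13: Mon, Jun 13: Thu, Jul 13: Sat, Aug 13: Tue, Sep 13: Fri, Oct 13: Sun, Nov 13: Wed, Dec 13: Fri.
Friday occurs in September, December — 2 months.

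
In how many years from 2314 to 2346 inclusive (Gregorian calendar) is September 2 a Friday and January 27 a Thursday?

3

Check each year's weekday for September 2 and January 27:
  2314: Wed/Tue  2315: Thu/Wed  2316: Sat/Thu  2317: Sun/Sat  2318: Mon/Sun  2319: Tue/Mon  2320: Thu/Tue  2321: Fri/Thu ✓  2322: Sat/Fri  2323: Sun/Sat  2324: Tue/Sun  2325: Wed/Tue  2326: Thu/Wed  2327: Fri/Thu ✓  …(5 more)…  2333: Sat/Fri  2334: Sun/Sat  2335: Mon/Sun  2336: Wed/Mon  2337: Thu/Wed  2338: Fri/Thu ✓  2339: Sat/Fri  2340: Mon/Sat  2341: Tue/Mon  2342: Wed/Tue  2343: Thu/Wed  2344: Sat/Thu  2345: Sun/Sat  2346: Mon/Sun
Both conditions hold in: 2321, 2327, 2338 — 3.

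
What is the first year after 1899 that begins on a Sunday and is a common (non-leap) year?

Jan 1 advances by 2 weekdays after a leap year and by 1 after a common year.
1899: Jan 1 is Sunday.
1900: Monday
1901: Tuesday
1902: Wednesday
1903: Thursday
1904: Friday (leap)
1905: Sunday
1905 begins on a Sunday and is a common year.

1905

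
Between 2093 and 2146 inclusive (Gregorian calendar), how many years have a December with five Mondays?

22

December has 31 days; it has five Mondays when Monday falls among the first (month-length − 28) days — i.e. when December 1 is one of Monday/Sunday/Saturday.
December 1 by year: 2093:Tue 2094:Wed 2095:Thu 2096:Sat✓ 2097:Sun✓ 2098:Mon✓ 2099:Tue 2100:Wed 2101:Thu 2102:Fri 2103:Sat✓ 2104:Mon✓ 2105:Tue 2106:Wed 2107:Thu …(24 more)… 2132:Mon✓ 2133:Tue 2134:Wed 2135:Thu 2136:Sat✓ 2137:Sun✓ 2138:Mon✓ 2139:Tue 2140:Thu 2141:Fri 2142:Sat✓ 2143:Sun✓ 2144:Tue 2145:Wed 2146:Thu
Years with five Mondays: 2096, 2097, 2098, 2103, 2104, 2108, 2109, 2110, 2114, 2115, 2120, 2121, 2125, 2126, 2127, 2131, 2132, 2136, 2137, 2138, 2142, 2143 → 22.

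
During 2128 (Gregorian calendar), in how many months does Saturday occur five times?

4

A month of length L has five Saturdays iff its first Saturday is on day ≤ L−28 (so day 1–3 in a 31-day month, 1–2 in a 30-day month, day 1 in a leap February).
Checking each month of 2128: Jan starts Thu (31d) ✓; Feb starts Sun (29d); Mar starts Mon (31d); Apr starts Thu (30d); May starts Sat (31d) ✓; Jun starts Tue (30d); Jul starts Thu (31d) ✓; Aug starts Sun (31d); Sep starts Wed (30d); Oct starts Fri (31d) ✓; Nov starts Mon (30d); Dec starts Wed (31d).
Five-Saturday months: January, May, July, October → 4.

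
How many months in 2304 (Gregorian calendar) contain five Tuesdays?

4

A month of length L has five Tuesdays iff its first Tuesday is on day ≤ L−28 (so day 1–3 in a 31-day month, 1–2 in a 30-day month, day 1 in a leap February).
Checking each month of 2304: Jan starts Fri (31d); Feb starts Mon (29d); Mar starts Tue (31d) ✓; Apr starts Fri (30d); May starts Sun (31d) ✓; Jun starts Wed (30d); Jul starts Fri (31d); Aug starts Mon (31d) ✓; Sep starts Thu (30d); Oct starts Sat (31d); Nov starts Tue (30d) ✓; Dec starts Thu (31d).
Five-Tuesday months: March, May, August, November → 4.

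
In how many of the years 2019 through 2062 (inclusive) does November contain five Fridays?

November has 30 days; it has five Fridays when Friday falls among the first (month-length − 28) days — i.e. when November 1 is one of Friday/Thursday.
November 1 by year: 2019:Fri✓ 2020:Sun 2021:Mon 2022:Tue 2023:Wed 2024:Fri✓ 2025:Sat 2026:Sun 2027:Mon 2028:Wed 2029:Thu✓ 2030:Fri✓ 2031:Sat 2032:Mon 2033:Tue …(14 more)… 2048:Sun 2049:Mon 2050:Tue 2051:Wed 2052:Fri✓ 2053:Sat 2054:Sun 2055:Mon 2056:Wed 2057:Thu✓ 2058:Fri✓ 2059:Sat 2060:Mon 2061:Tue 2062:Wed
Years with five Fridays: 2019, 2024, 2029, 2030, 2035, 2040, 2041, 2046, 2047, 2052, 2057, 2058 → 12.

12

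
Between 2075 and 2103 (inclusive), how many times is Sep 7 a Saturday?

4

Track Sep 7's weekday year by year (advancing +1, or +2 across a Feb 29):
  2075: Sat ✓  2076: Mon (+2)  2077: Tue (+1)  2078: Wed (+1)  2079: Thu (+1)
  2080: Sat (+2) ✓  2081: Sun (+1)  2082: Mon (+1)  2083: Tue (+1)  2084: Thu (+2)
  2085: Fri (+1)  2086: Sat (+1) ✓  2087: Sun (+1)  2088: Tue (+2)  2089: Wed (+1)
  2090: Thu (+1)  2091: Fri (+1)  2092: Sun (+2)  2093: Mon (+1)  2094: Tue (+1)
  2095: Wed (+1)  2096: Fri (+2)  2097: Sat (+1) ✓  2098: Sun (+1)  2099: Mon (+1)
  2100: Tue (+1)  2101: Wed (+1)  2102: Thu (+1)  2103: Fri (+1)
Saturday years: 2075, 2080, 2086, 2097 — 4 in total.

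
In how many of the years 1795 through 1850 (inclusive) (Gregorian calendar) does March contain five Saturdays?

March has 31 days; it has five Saturdays when Saturday falls among the first (month-length − 28) days — i.e. when March 1 is one of Saturday/Friday/Thursday.
March 1 by year: 1795:Sun 1796:Tue 1797:Wed 1798:Thu✓ 1799:Fri✓ 1800:Sat✓ 1801:Sun 1802:Mon 1803:Tue 1804:Thu✓ 1805:Fri✓ 1806:Sat✓ 1807:Sun 1808:Tue 1809:Wed …(26 more)… 1836:Tue 1837:Wed 1838:Thu✓ 1839:Fri✓ 1840:Sun 1841:Mon 1842:Tue 1843:Wed 1844:Fri✓ 1845:Sat✓ 1846:Sun 1847:Mon 1848:Wed 1849:Thu✓ 1850:Fri✓
Years with five Saturdays: 1798, 1799, 1800, 1804, 1805, 1806, 1810, 1811, 1816, 1817, 1821, 1822, 1823, 1827, 1828, 1832, 1833, 1834, 1838, 1839, 1844, 1845, 1849, 1850 → 24.

24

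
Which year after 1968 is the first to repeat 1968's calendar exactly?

Two years share a calendar iff Jan 1 falls on the same weekday and both are leap or both are common. 1968: Jan 1 is Monday, leap year.
1969: Jan 1 Wednesday, common
1970: Jan 1 Thursday, common
1971: Jan 1 Friday, common
1972: Jan 1 Saturday, leap
1973: Jan 1 Monday, common
1974: Jan 1 Tuesday, common
1975: Jan 1 Wednesday, common
1976: Jan 1 Thursday, leap
1977: Jan 1 Saturday, common
1978: Jan 1 Sunday, common
1979: Jan 1 Monday, common
1980: Jan 1 Tuesday, leap
1981: Jan 1 Thursday, common
1982: Jan 1 Friday, common
1983: Jan 1 Saturday, common
1984: Jan 1 Sunday, leap
1985: Jan 1 Tuesday, common
1986: Jan 1 Wednesday, common
1987: Jan 1 Thursday, common
1988: Jan 1 Friday, leap
1989: Jan 1 Sunday, common
1990: Jan 1 Monday, common
1991: Jan 1 Tuesday, common
1992: Jan 1 Wednesday, leap
1993: Jan 1 Friday, common
1994: Jan 1 Saturday, common
1995: Jan 1 Sunday, common
1996: Jan 1 Monday, leap
1996 matches on both conditions.

1996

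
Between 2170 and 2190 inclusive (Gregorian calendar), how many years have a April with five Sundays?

April has 30 days; it has five Sundays when Sunday falls among the first (month-length − 28) days — i.e. when April 1 is one of Sunday/Saturday.
April 1 by year: 2170:Sun✓ 2171:Mon 2172:Wed 2173:Thu 2174:Fri 2175:Sat✓ 2176:Mon 2177:Tue 2178:Wed 2179:Thu 2180:Sat✓ 2181:Sun✓ 2182:Mon 2183:Tue 2184:Thu 2185:Fri 2186:Sat✓ 2187:Sun✓ 2188:Tue 2189:Wed 2190:Thu
Years with five Sundays: 2170, 2175, 2180, 2181, 2186, 2187 → 6.

6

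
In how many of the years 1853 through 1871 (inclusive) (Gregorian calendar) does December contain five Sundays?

December has 31 days; it has five Sundays when Sunday falls among the first (month-length − 28) days — i.e. when December 1 is one of Sunday/Saturday/Friday.
December 1 by year: 1853:Thu 1854:Fri✓ 1855:Sat✓ 1856:Mon 1857:Tue 1858:Wed 1859:Thu 1860:Sat✓ 1861:Sun✓ 1862:Mon 1863:Tue 1864:Thu 1865:Fri✓ 1866:Sat✓ 1867:Sun✓ 1868:Tue 1869:Wed 1870:Thu 1871:Fri✓
Years with five Sundays: 1854, 1855, 1860, 1861, 1865, 1866, 1867, 1871 → 8.

8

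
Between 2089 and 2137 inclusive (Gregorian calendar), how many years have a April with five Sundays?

14

April has 30 days; it has five Sundays when Sunday falls among the first (month-length − 28) days — i.e. when April 1 is one of Sunday/Saturday.
April 1 by year: 2089:Fri 2090:Sat✓ 2091:Sun✓ 2092:Tue 2093:Wed 2094:Thu 2095:Fri 2096:Sun✓ 2097:Mon 2098:Tue 2099:Wed 2100:Thu 2101:Fri 2102:Sat✓ 2103:Sun✓ …(19 more)… 2123:Thu 2124:Sat✓ 2125:Sun✓ 2126:Mon 2127:Tue 2128:Thu 2129:Fri 2130:Sat✓ 2131:Sun✓ 2132:Tue 2133:Wed 2134:Thu 2135:Fri 2136:Sun✓ 2137:Mon
Years with five Sundays: 2090, 2091, 2096, 2102, 2103, 2108, 2113, 2114, 2119, 2124, 2125, 2130, 2131, 2136 → 14.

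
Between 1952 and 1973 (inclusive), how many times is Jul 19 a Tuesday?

Track Jul 19's weekday year by year (advancing +1, or +2 across a Feb 29):
  1952: Sat  1953: Sun (+1)  1954: Mon (+1)  1955: Tue (+1) ✓  1956: Thu (+2)
  1957: Fri (+1)  1958: Sat (+1)  1959: Sun (+1)  1960: Tue (+2) ✓  1961: Wed (+1)
  1962: Thu (+1)  1963: Fri (+1)  1964: Sun (+2)  1965: Mon (+1)  1966: Tue (+1) ✓
  1967: Wed (+1)  1968: Fri (+2)  1969: Sat (+1)  1970: Sun (+1)  1971: Mon (+1)
  1972: Wed (+2)  1973: Thu (+1)
Tuesday years: 1955, 1960, 1966 — 3 in total.

3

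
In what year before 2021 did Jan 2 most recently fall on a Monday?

2017

From one year to the next, a fixed date's weekday advances by 1, or by 2 when a Feb 29 lies between the two dates.
2021: January 2 is Saturday.
2020: Thursday (−2)
2019: Wednesday (−1)
2018: Tuesday (−1)
2017: Monday (−1)
Jan 2 falls on a Monday in 2017.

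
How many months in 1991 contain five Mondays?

A month of length L has five Mondays iff its first Monday is on day ≤ L−28 (so day 1–3 in a 31-day month, 1–2 in a 30-day month, day 1 in a leap February).
Checking each month of 1991: Jan starts Tue (31d); Feb starts Fri (28d); Mar starts Fri (31d); Apr starts Mon (30d) ✓; May starts Wed (31d); Jun starts Sat (30d); Jul starts Mon (31d) ✓; Aug starts Thu (31d); Sep starts Sun (30d) ✓; Oct starts Tue (31d); Nov starts Fri (30d); Dec starts Sun (31d) ✓.
Five-Monday months: April, July, September, December → 4.

4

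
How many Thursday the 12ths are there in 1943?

Check the 12th of each month of 1943: Jan 12: Tue, Feb 12: Fri, Mar 12: Fri, Apr 12: Mon, May 12: Wed, Jun 12: Sat, Jul 12: Mon, Aug 12: Thu, Sep 12: Sun, Oct 12: Tue, Nov 12: Fri, Dec 12: Sun.
Thursday occurs in August — 1 month.

1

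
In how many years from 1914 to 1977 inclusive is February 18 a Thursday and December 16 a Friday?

2

Check each year's weekday for February 18 and December 16:
  1914: Wed/Wed  1915: Thu/Thu  1916: Fri/Sat  1917: Sun/Sun  1918: Mon/Mon  1919: Tue/Tue  1920: Wed/Thu  1921: Fri/Fri  1922: Sat/Sat  1923: Sun/Sun  1924: Mon/Tue  1925: Wed/Wed  1926: Thu/Thu  1927: Fri/Fri  …(36 more)…  1964: Tue/Wed  1965: Thu/Thu  1966: Fri/Fri  1967: Sat/Sat  1968: Sun/Mon  1969: Tue/Tue  1970: Wed/Wed  1971: Thu/Thu  1972: Fri/Sat  1973: Sun/Sun  1974: Mon/Mon  1975: Tue/Tue  1976: Wed/Thu  1977: Fri/Fri
Both conditions hold in: 1932, 1960 — 2.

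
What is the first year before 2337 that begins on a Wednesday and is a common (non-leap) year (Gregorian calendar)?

2330

Jan 1 advances by 2 weekdays after a leap year and by 1 after a common year.
2337: Jan 1 is Friday.
2336: Wednesday (leap)
2335: Tuesday
2334: Monday
2333: Sunday
2332: Friday (leap)
2331: Thursday
2330: Wednesday
2330 begins on a Wednesday and is a common year.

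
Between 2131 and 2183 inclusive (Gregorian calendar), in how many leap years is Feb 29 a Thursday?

2

Leap years in 2131–2183: 13 of them.
Feb 29 weekday advances by 5 (mod 7) from one leap year to the next four years later (or differs when a century non-leap intervenes).
Leap-day weekdays: 2132:Fri 2136:Wed 2140:Mon 2144:Sat 2148:Thu✓ 2152:Tue 2156:Sun 2160:Fri 2164:Wed 2168:Mon 2172:Sat 2176:Thu✓ 2180:Tue
Thursday: 2148, 2176 → 2.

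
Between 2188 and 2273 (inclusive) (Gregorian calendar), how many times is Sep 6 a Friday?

13

Track Sep 6's weekday year by year (advancing +1, or +2 across a Feb 29):
  2188: Sat  2189: Sun (+1)  2190: Mon (+1)  2191: Tue (+1)  2192: Thu (+2)
  2193: Fri (+1) ✓  2194: Sat (+1)  2195: Sun (+1)  2196: Tue (+2)  2197: Wed (+1)
  2198: Thu (+1)  2199: Fri (+1) ✓  2200: Sat (+1)  2201: Sun (+1)  … (58 more years) …
  2260: Thu (+2)  2261: Fri (+1) ✓  2262: Sat (+1)  2263: Sun (+1)  2264: Tue (+2)
  2265: Wed (+1)  2266: Thu (+1)  2267: Fri (+1) ✓  2268: Sun (+2)  2269: Mon (+1)
  2270: Tue (+1)  2271: Wed (+1)  2272: Fri (+2) ✓  2273: Sat (+1)
Friday years: 2193, 2199, 2205, 2211, 2216, 2222, 2233, 2239, 2244, 2250, 2261, 2267, 2272 — 13 in total.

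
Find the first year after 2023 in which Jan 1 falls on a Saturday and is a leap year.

Jan 1 advances by 2 weekdays after a leap year and by 1 after a common year.
2023: Jan 1 is Sunday.
2024: Monday (leap)
2025: Wednesday
2026: Thursday
2027: Friday
2028: Saturday (leap)
2028 begins on a Saturday and is a leap year.

2028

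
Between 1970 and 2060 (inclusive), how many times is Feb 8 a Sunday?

Track Feb 8's weekday year by year (advancing +1, or +2 across a Feb 29):
  1970: Sun ✓  1971: Mon (+1)  1972: Tue (+1)  1973: Thu (+2)  1974: Fri (+1)
  1975: Sat (+1)  1976: Sun (+1) ✓  1977: Tue (+2)  1978: Wed (+1)  1979: Thu (+1)
  1980: Fri (+1)  1981: Sun (+2) ✓  1982: Mon (+1)  1983: Tue (+1)  … (63 more years) …
  2047: Fri (+1)  2048: Sat (+1)  2049: Mon (+2)  2050: Tue (+1)  2051: Wed (+1)
  2052: Thu (+1)  2053: Sat (+2)  2054: Sun (+1) ✓  2055: Mon (+1)  2056: Tue (+1)
  2057: Thu (+2)  2058: Fri (+1)  2059: Sat (+1)  2060: Sun (+1) ✓
Sunday years: 1970, 1976, 1981, 1987, 1998, 2004, 2009, 2015, 2026, 2032, 2037, 2043, 2054, 2060 — 14 in total.

14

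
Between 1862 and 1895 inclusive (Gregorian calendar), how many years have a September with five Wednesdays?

9

September has 30 days; it has five Wednesdays when Wednesday falls among the first (month-length − 28) days — i.e. when September 1 is one of Wednesday/Tuesday.
September 1 by year: 1862:Mon 1863:Tue✓ 1864:Thu 1865:Fri 1866:Sat 1867:Sun 1868:Tue✓ 1869:Wed✓ 1870:Thu 1871:Fri 1872:Sun 1873:Mon 1874:Tue✓ 1875:Wed✓ 1876:Fri …(4 more)… 1881:Thu 1882:Fri 1883:Sat 1884:Mon 1885:Tue✓ 1886:Wed✓ 1887:Thu 1888:Sat 1889:Sun 1890:Mon 1891:Tue✓ 1892:Thu 1893:Fri 1894:Sat 1895:Sun
Years with five Wednesdays: 1863, 1868, 1869, 1874, 1875, 1880, 1885, 1886, 1891 → 9.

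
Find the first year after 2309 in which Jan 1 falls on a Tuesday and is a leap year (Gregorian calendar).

Jan 1 advances by 2 weekdays after a leap year and by 1 after a common year.
2309: Jan 1 is Friday.
2310: Saturday
2311: Sunday
2312: Monday (leap)
2313: Wednesday
2314: Thursday
2315: Friday
2316: Saturday (leap)
2317: Monday
2318: Tuesday
2319: Wednesday
2320: Thursday (leap)
2321: Saturday
2322: Sunday
2323: Monday
2324: Tuesday (leap)
2324 begins on a Tuesday and is a leap year.

2324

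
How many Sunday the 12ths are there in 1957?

1

Check the 12th of each month of 1957: Jan 12: Sat, Feb 12: Tue, Mar 12: Tue, Apr 12: Fri, May 12: Sun, Jun 12: Wed, Jul 12: Fri, Aug 12: Mon, Sep 12: Thu, Oct 12: Sat, Nov 12: Tue, Dec 12: Thu.
Sunday occurs in May — 1 month.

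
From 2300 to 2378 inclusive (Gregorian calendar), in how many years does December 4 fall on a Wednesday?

Track December 4's weekday year by year (advancing +1, or +2 across a Feb 29):
  2300: Tue  2301: Wed (+1) ✓  2302: Thu (+1)  2303: Fri (+1)  2304: Sun (+2)
  2305: Mon (+1)  2306: Tue (+1)  2307: Wed (+1) ✓  2308: Fri (+2)  2309: Sat (+1)
  2310: Sun (+1)  2311: Mon (+1)  2312: Wed (+2) ✓  2313: Thu (+1)  … (51 more years) …
  2365: Sat (+1)  2366: Sun (+1)  2367: Mon (+1)  2368: Wed (+2) ✓  2369: Thu (+1)
  2370: Fri (+1)  2371: Sat (+1)  2372: Mon (+2)  2373: Tue (+1)  2374: Wed (+1) ✓
  2375: Thu (+1)  2376: Sat (+2)  2377: Sun (+1)  2378: Mon (+1)
Wednesday years: 2301, 2307, 2312, 2318, 2329, 2335, 2340, 2346, 2357, 2363, 2368, 2374 — 12 in total.

12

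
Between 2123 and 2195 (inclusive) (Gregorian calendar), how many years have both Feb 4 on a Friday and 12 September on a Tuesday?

3

Check each year's weekday for Feb 4 and 12 September:
  2123: Thu/Sun  2124: Fri/Tue ✓  2125: Sun/Wed  2126: Mon/Thu  2127: Tue/Fri  2128: Wed/Sun  2129: Fri/Mon  2130: Sat/Tue  2131: Sun/Wed  2132: Mon/Fri  2133: Wed/Sat  2134: Thu/Sun  2135: Fri/Mon  2136: Sat/Wed  …(45 more)…  2182: Mon/Thu  2183: Tue/Fri  2184: Wed/Sun  2185: Fri/Mon  2186: Sat/Tue  2187: Sun/Wed  2188: Mon/Fri  2189: Wed/Sat  2190: Thu/Sun  2191: Fri/Mon  2192: Sat/Wed  2193: Mon/Thu  2194: Tue/Fri  2195: Wed/Sat
Both conditions hold in: 2124, 2152, 2180 — 3.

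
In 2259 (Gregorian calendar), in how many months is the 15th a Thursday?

2

Check the 15th of each month of 2259: Jan 15: Sat, Feb 15: Tue, Mar 15: Tue, Apr 15: Fri, May 15: Sun, Jun 15: Wed, Jul 15: Fri, Aug 15: Mon, Sep 15: Thu, Oct 15: Sat, Nov 15: Tue, Dec 15: Thu.
Thursday occurs in September, December — 2 months.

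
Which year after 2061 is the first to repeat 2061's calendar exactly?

2067

Two years share a calendar iff Jan 1 falls on the same weekday and both are leap or both are common. 2061: Jan 1 is Saturday, common year.
2062: Jan 1 Sunday, common
2063: Jan 1 Monday, common
2064: Jan 1 Tuesday, leap
2065: Jan 1 Thursday, common
2066: Jan 1 Friday, common
2067: Jan 1 Saturday, common
2067 matches on both conditions.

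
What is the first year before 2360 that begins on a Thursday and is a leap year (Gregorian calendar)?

Jan 1 advances by 2 weekdays after a leap year and by 1 after a common year.
2360: Jan 1 is Friday (leap).
2359: Thursday
2358: Wednesday
2357: Tuesday
2356: Sunday (leap)
2355: Saturday
2354: Friday
2353: Thursday
2352: Tuesday (leap)
2351: Monday
2350: Sunday
2349: Saturday
2348: Thursday (leap)
2348 begins on a Thursday and is a leap year.

2348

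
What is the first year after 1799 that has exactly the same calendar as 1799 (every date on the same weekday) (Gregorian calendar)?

1805

Two years share a calendar iff Jan 1 falls on the same weekday and both are leap or both are common. 1799: Jan 1 is Tuesday, common year.
1800: Jan 1 Wednesday, common
1801: Jan 1 Thursday, common
1802: Jan 1 Friday, common
1803: Jan 1 Saturday, common
1804: Jan 1 Sunday, leap
1805: Jan 1 Tuesday, common
1805 matches on both conditions.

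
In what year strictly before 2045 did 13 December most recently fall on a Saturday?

From one year to the next, a fixed date's weekday advances by 1, or by 2 when a Feb 29 lies between the two dates.
2045: December 13 is Wednesday.
2044: Tuesday (−1)
2043: Sunday (−2)
2042: Saturday (−1)
13 December falls on a Saturday in 2042.

2042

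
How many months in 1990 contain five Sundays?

A month of length L has five Sundays iff its first Sunday is on day ≤ L−28 (so day 1–3 in a 31-day month, 1–2 in a 30-day month, day 1 in a leap February).
Checking each month of 1990: Jan starts Mon (31d); Feb starts Thu (28d); Mar starts Thu (31d); Apr starts Sun (30d) ✓; May starts Tue (31d); Jun starts Fri (30d); Jul starts Sun (31d) ✓; Aug starts Wed (31d); Sep starts Sat (30d) ✓; Oct starts Mon (31d); Nov starts Thu (30d); Dec starts Sat (31d) ✓.
Five-Sunday months: April, July, September, December → 4.

4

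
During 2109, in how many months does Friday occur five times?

4

A month of length L has five Fridays iff its first Friday is on day ≤ L−28 (so day 1–3 in a 31-day month, 1–2 in a 30-day month, day 1 in a leap February).
Checking each month of 2109: Jan starts Tue (31d); Feb starts Fri (28d); Mar starts Fri (31d) ✓; Apr starts Mon (30d); May starts Wed (31d) ✓; Jun starts Sat (30d); Jul starts Mon (31d); Aug starts Thu (31d) ✓; Sep starts Sun (30d); Oct starts Tue (31d); Nov starts Fri (30d) ✓; Dec starts Sun (31d).
Five-Friday months: March, May, August, November → 4.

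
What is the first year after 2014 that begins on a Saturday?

Jan 1 advances by 2 weekdays after a leap year and by 1 after a common year.
2014: Jan 1 is Wednesday.
2015: Thursday
2016: Friday (leap)
2017: Sunday
2018: Monday
2019: Tuesday
2020: Wednesday (leap)
2021: Friday
2022: Saturday
2022 begins on a Saturday

2022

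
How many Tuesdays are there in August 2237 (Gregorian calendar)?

August 2237 has 31 days and begins on Tuesday.
The first Tuesday is August 1.
Tuesdays fall on 1, 8, 15, 22, 29 — that's 5.

5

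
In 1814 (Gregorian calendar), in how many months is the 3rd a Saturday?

Check the 3rd of each month of 1814: Jan 3: Mon, Feb 3: Thu, Mar 3: Thu, Apr 3: Sun, May 3: Tue, Jun 3: Fri, Jul 3: Sun, Aug 3: Wed, Sep 3: Sat, Oct 3: Mon, Nov 3: Thu, Dec 3: Sat.
Saturday occurs in September, December — 2 months.

2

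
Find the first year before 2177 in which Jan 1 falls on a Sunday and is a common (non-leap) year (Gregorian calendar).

Jan 1 advances by 2 weekdays after a leap year and by 1 after a common year.
2177: Jan 1 is Wednesday.
2176: Monday (leap)
2175: Sunday
2175 begins on a Sunday and is a common year.

2175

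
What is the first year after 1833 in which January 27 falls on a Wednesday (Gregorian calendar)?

1836

From one year to the next, a fixed date's weekday advances by 1, or by 2 when a Feb 29 lies between the two dates.
1833: January 27 is Sunday.
1834: Monday (+1)
1835: Tuesday (+1)
1836: Wednesday (+1)
January 27 falls on a Wednesday in 1836.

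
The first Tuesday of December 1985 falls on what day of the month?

3

December 1, 1985 is a Sunday, so the first Tuesday is the 3rd.
The first Tuesday is 3 + 0 = 3.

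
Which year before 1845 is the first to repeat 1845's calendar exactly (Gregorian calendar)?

Two years share a calendar iff Jan 1 falls on the same weekday and both are leap or both are common. 1845: Jan 1 is Wednesday, common year.
1844: Jan 1 Monday, leap
1843: Jan 1 Sunday, common
1842: Jan 1 Saturday, common
1841: Jan 1 Friday, common
1840: Jan 1 Wednesday, leap
1839: Jan 1 Tuesday, common
1838: Jan 1 Monday, common
1837: Jan 1 Sunday, common
1836: Jan 1 Friday, leap
1835: Jan 1 Thursday, common
1834: Jan 1 Wednesday, common
1834 matches on both conditions.

1834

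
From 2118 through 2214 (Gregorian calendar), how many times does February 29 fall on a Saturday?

3

Leap years in 2118–2214: 23 of them.
Feb 29 weekday advances by 5 (mod 7) from one leap year to the next four years later (or differs when a century non-leap intervenes).
Leap-day weekdays: 2120:Thu 2124:Tue 2128:Sun 2132:Fri 2136:Wed 2140:Mon 2144:Sat✓ 2148:Thu 2152:Tue 2156:Sun 2160:Fri 2164:Wed 2168:Mon 2172:Sat✓ 2176:Thu 2180:Tue 2184:Sun 2188:Fri 2192:Wed 2196:Mon 2204:Wed 2208:Mon 2212:Sat✓
Saturday: 2144, 2172, 2212 → 3.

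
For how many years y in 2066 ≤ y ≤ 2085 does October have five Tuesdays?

9

October has 31 days; it has five Tuesdays when Tuesday falls among the first (month-length − 28) days — i.e. when October 1 is one of Tuesday/Monday/Sunday.
October 1 by year: 2066:Fri 2067:Sat 2068:Mon✓ 2069:Tue✓ 2070:Wed 2071:Thu 2072:Sat 2073:Sun✓ 2074:Mon✓ 2075:Tue✓ 2076:Thu 2077:Fri 2078:Sat 2079:Sun✓ 2080:Tue✓ 2081:Wed 2082:Thu 2083:Fri 2084:Sun✓ 2085:Mon✓
Years with five Tuesdays: 2068, 2069, 2073, 2074, 2075, 2079, 2080, 2084, 2085 → 9.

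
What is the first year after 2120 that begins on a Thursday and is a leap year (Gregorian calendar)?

2128

Jan 1 advances by 2 weekdays after a leap year and by 1 after a common year.
2120: Jan 1 is Monday (leap).
2121: Wednesday
2122: Thursday
2123: Friday
2124: Saturday (leap)
2125: Monday
2126: Tuesday
2127: Wednesday
2128: Thursday (leap)
2128 begins on a Thursday and is a leap year.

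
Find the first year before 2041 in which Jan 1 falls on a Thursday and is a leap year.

2032

Jan 1 advances by 2 weekdays after a leap year and by 1 after a common year.
2041: Jan 1 is Tuesday.
2040: Sunday (leap)
2039: Saturday
2038: Friday
2037: Thursday
2036: Tuesday (leap)
2035: Monday
2034: Sunday
2033: Saturday
2032: Thursday (leap)
2032 begins on a Thursday and is a leap year.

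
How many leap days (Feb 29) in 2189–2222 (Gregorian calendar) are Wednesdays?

2

Leap years in 2189–2222: 7 of them.
Feb 29 weekday advances by 5 (mod 7) from one leap year to the next four years later (or differs when a century non-leap intervenes).
Leap-day weekdays: 2192:Wed✓ 2196:Mon 2204:Wed✓ 2208:Mon 2212:Sat 2216:Thu 2220:Tue
Wednesday: 2192, 2204 → 2.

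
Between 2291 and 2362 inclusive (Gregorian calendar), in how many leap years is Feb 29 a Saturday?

Leap years in 2291–2362: 17 of them.
Feb 29 weekday advances by 5 (mod 7) from one leap year to the next four years later (or differs when a century non-leap intervenes).
Leap-day weekdays: 2292:Mon 2296:Sat✓ 2304:Mon 2308:Sat✓ 2312:Thu 2316:Tue 2320:Sun 2324:Fri 2328:Wed 2332:Mon 2336:Sat✓ 2340:Thu 2344:Tue 2348:Sun 2352:Fri 2356:Wed 2360:Mon
Saturday: 2296, 2308, 2336 → 3.

3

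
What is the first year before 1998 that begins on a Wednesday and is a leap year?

1992

Jan 1 advances by 2 weekdays after a leap year and by 1 after a common year.
1998: Jan 1 is Thursday.
1997: Wednesday
1996: Monday (leap)
1995: Sunday
1994: Saturday
1993: Friday
1992: Wednesday (leap)
1992 begins on a Wednesday and is a leap year.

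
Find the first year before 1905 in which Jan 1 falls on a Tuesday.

Jan 1 advances by 2 weekdays after a leap year and by 1 after a common year.
1905: Jan 1 is Sunday.
1904: Friday (leap)
1903: Thursday
1902: Wednesday
1901: Tuesday
1901 begins on a Tuesday

1901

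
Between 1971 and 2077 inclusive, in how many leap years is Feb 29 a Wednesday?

Leap years in 1971–2077: 27 of them.
Feb 29 weekday advances by 5 (mod 7) from one leap year to the next four years later (or differs when a century non-leap intervenes).
Leap-day weekdays: 1972:Tue 1976:Sun 1980:Fri 1984:Wed✓ 1988:Mon 1992:Sat 1996:Thu 2000:Tue 2004:Sun 2008:Fri 2012:Wed✓ 2016:Mon 2020:Sat 2024:Thu 2028:Tue 2032:Sun 2036:Fri 2040:Wed✓ 2044:Mon 2048:Sat 2052:Thu 2056:Tue 2060:Sun 2064:Fri 2068:Wed✓ 2072:Mon 2076:Sat
Wednesday: 1984, 2012, 2040, 2068 → 4.

4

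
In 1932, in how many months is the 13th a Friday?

Check the 13th of each month of 1932: Jan 13: Wed, Feb 13: Sat, Mar 13: Sun, Apr 13: Wed, May 13: Fri, Jun 13: Mon, Jul 13: Wed, Aug 13: Sat, Sep 13: Tue, Oct 13: Thu, Nov 13: Sun, Dec 13: Tue.
Friday occurs in May — 1 month.

1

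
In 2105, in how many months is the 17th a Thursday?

2

Check the 17th of each month of 2105: Jan 17: Sat, Feb 17: Tue, Mar 17: Tue, Apr 17: Fri, May 17: Sun, Jun 17: Wed, Jul 17: Fri, Aug 17: Mon, Sep 17: Thu, Oct 17: Sat, Nov 17: Tue, Dec 17: Thu.
Thursday occurs in September, December — 2 months.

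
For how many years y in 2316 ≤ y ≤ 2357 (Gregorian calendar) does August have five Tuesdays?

August has 31 days; it has five Tuesdays when Tuesday falls among the first (month-length − 28) days — i.e. when August 1 is one of Tuesday/Monday/Sunday.
August 1 by year: 2316:Tue✓ 2317:Wed 2318:Thu 2319:Fri 2320:Sun✓ 2321:Mon✓ 2322:Tue✓ 2323:Wed 2324:Fri 2325:Sat 2326:Sun✓ 2327:Mon✓ 2328:Wed 2329:Thu 2330:Fri …(12 more)… 2343:Sun✓ 2344:Tue✓ 2345:Wed 2346:Thu 2347:Fri 2348:Sun✓ 2349:Mon✓ 2350:Tue✓ 2351:Wed 2352:Fri 2353:Sat 2354:Sun✓ 2355:Mon✓ 2356:Wed 2357:Thu
Years with five Tuesdays: 2316, 2320, 2321, 2322, 2326, 2327, 2332, 2333, 2337, 2338, 2339, 2343, 2344, 2348, 2349, 2350, 2354, 2355 → 18.

18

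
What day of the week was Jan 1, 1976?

Thursday

January 1, 1976 is a Thursday.
January 1 is day 1 of the year, i.e. 0 days after Jan 1.
0 mod 7 = 0, so advance 0 weekdays from Thursday: Thursday.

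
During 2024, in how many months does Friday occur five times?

4

A month of length L has five Fridays iff its first Friday is on day ≤ L−28 (so day 1–3 in a 31-day month, 1–2 in a 30-day month, day 1 in a leap February).
Checking each month of 2024: Jan starts Mon (31d); Feb starts Thu (29d); Mar starts Fri (31d) ✓; Apr starts Mon (30d); May starts Wed (31d) ✓; Jun starts Sat (30d); Jul starts Mon (31d); Aug starts Thu (31d) ✓; Sep starts Sun (30d); Oct starts Tue (31d); Nov starts Fri (30d) ✓; Dec starts Sun (31d).
Five-Friday months: March, May, August, November → 4.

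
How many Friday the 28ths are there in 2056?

Check the 28th of each month of 2056: Jan 28: Fri, Feb 28: Mon, Mar 28: Tue, Apr 28: Fri, May 28: Sun, Jun 28: Wed, Jul 28: Fri, Aug 28: Mon, Sep 28: Thu, Oct 28: Sat, Nov 28: Tue, Dec 28: Thu.
Friday occurs in January, April, July — 3 months.

3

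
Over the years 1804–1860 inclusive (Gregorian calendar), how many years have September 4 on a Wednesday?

Track September 4's weekday year by year (advancing +1, or +2 across a Feb 29):
  1804: Tue  1805: Wed (+1) ✓  1806: Thu (+1)  1807: Fri (+1)  1808: Sun (+2)
  1809: Mon (+1)  1810: Tue (+1)  1811: Wed (+1) ✓  1812: Fri (+2)  1813: Sat (+1)
  1814: Sun (+1)  1815: Mon (+1)  1816: Wed (+2) ✓  1817: Thu (+1)  … (29 more years) …
  1847: Sat (+1)  1848: Mon (+2)  1849: Tue (+1)  1850: Wed (+1) ✓  1851: Thu (+1)
  1852: Sat (+2)  1853: Sun (+1)  1854: Mon (+1)  1855: Tue (+1)  1856: Thu (+2)
  1857: Fri (+1)  1858: Sat (+1)  1859: Sun (+1)  1860: Tue (+2)
Wednesday years: 1805, 1811, 1816, 1822, 1833, 1839, 1844, 1850 — 8 in total.

8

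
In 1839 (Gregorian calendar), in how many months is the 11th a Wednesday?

2

Check the 11th of each month of 1839: Jan 11: Fri, Feb 11: Mon, Mar 11: Mon, Apr 11: Thu, May 11: Sat, Jun 11: Tue, Jul 11: Thu, Aug 11: Sun, Sep 11: Wed, Oct 11: Fri, Nov 11: Mon, Dec 11: Wed.
Wednesday occurs in September, December — 2 months.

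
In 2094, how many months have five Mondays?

4

A month of length L has five Mondays iff its first Monday is on day ≤ L−28 (so day 1–3 in a 31-day month, 1–2 in a 30-day month, day 1 in a leap February).
Checking each month of 2094: Jan starts Fri (31d); Feb starts Mon (28d); Mar starts Mon (31d) ✓; Apr starts Thu (30d); May starts Sat (31d) ✓; Jun starts Tue (30d); Jul starts Thu (31d); Aug starts Sun (31d) ✓; Sep starts Wed (30d); Oct starts Fri (31d); Nov starts Mon (30d) ✓; Dec starts Wed (31d).
Five-Monday months: March, May, August, November → 4.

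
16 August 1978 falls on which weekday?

Wednesday

January 1, 1978 is a Sunday.
August 16 is day 228 of the year, i.e. 227 days after Jan 1.
227 mod 7 = 3, so advance 3 weekdays from Sunday: Wednesday.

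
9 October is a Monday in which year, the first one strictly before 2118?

2113

From one year to the next, a fixed date's weekday advances by 1, or by 2 when a Feb 29 lies between the two dates.
2118: October 9 is Sunday.
2117: Saturday (−1)
2116: Friday (−1)
2115: Wednesday (−2)
2114: Tuesday (−1)
2113: Monday (−1)
9 October falls on a Monday in 2113.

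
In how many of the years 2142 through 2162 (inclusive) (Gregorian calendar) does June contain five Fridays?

6

June has 30 days; it has five Fridays when Friday falls among the first (month-length − 28) days — i.e. when June 1 is one of Friday/Thursday.
June 1 by year: 2142:Fri✓ 2143:Sat 2144:Mon 2145:Tue 2146:Wed 2147:Thu✓ 2148:Sat 2149:Sun 2150:Mon 2151:Tue 2152:Thu✓ 2153:Fri✓ 2154:Sat 2155:Sun 2156:Tue 2157:Wed 2158:Thu✓ 2159:Fri✓ 2160:Sun 2161:Mon 2162:Tue
Years with five Fridays: 2142, 2147, 2152, 2153, 2158, 2159 → 6.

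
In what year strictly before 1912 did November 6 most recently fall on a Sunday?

From one year to the next, a fixed date's weekday advances by 1, or by 2 when a Feb 29 lies between the two dates.
1912: November 6 is Wednesday.
1911: Monday (−2)
1910: Sunday (−1)
November 6 falls on a Sunday in 1910.

1910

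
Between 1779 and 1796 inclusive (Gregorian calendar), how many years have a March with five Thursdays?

8

March has 31 days; it has five Thursdays when Thursday falls among the first (month-length − 28) days — i.e. when March 1 is one of Thursday/Wednesday/Tuesday.
March 1 by year: 1779:Mon 1780:Wed✓ 1781:Thu✓ 1782:Fri 1783:Sat 1784:Mon 1785:Tue✓ 1786:Wed✓ 1787:Thu✓ 1788:Sat 1789:Sun 1790:Mon 1791:Tue✓ 1792:Thu✓ 1793:Fri 1794:Sat 1795:Sun 1796:Tue✓
Years with five Thursdays: 1780, 1781, 1785, 1786, 1787, 1791, 1792, 1796 → 8.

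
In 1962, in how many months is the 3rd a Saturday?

3

Check the 3rd of each month of 1962: Jan 3: Wed, Feb 3: Sat, Mar 3: Sat, Apr 3: Tue, May 3: Thu, Jun 3: Sun, Jul 3: Tue, Aug 3: Fri, Sep 3: Mon, Oct 3: Wed, Nov 3: Sat, Dec 3: Mon.
Saturday occurs in February, March, November — 3 months.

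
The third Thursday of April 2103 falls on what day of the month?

19

April 1, 2103 is a Sunday, so the first Thursday is the 5th.
The third Thursday is 5 + 14 = 19.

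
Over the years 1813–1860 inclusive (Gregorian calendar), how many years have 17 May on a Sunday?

Track 17 May's weekday year by year (advancing +1, or +2 across a Feb 29):
  1813: Mon  1814: Tue (+1)  1815: Wed (+1)  1816: Fri (+2)  1817: Sat (+1)
  1818: Sun (+1) ✓  1819: Mon (+1)  1820: Wed (+2)  1821: Thu (+1)  1822: Fri (+1)
  1823: Sat (+1)  1824: Mon (+2)  1825: Tue (+1)  1826: Wed (+1)  … (20 more years) …
  1847: Mon (+1)  1848: Wed (+2)  1849: Thu (+1)  1850: Fri (+1)  1851: Sat (+1)
  1852: Mon (+2)  1853: Tue (+1)  1854: Wed (+1)  1855: Thu (+1)  1856: Sat (+2)
  1857: Sun (+1) ✓  1858: Mon (+1)  1859: Tue (+1)  1860: Thu (+2)
Sunday years: 1818, 1829, 1835, 1840, 1846, 1857 — 6 in total.

6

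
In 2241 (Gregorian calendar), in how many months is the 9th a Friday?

Check the 9th of each month of 2241: Jan 9: Sat, Feb 9: Tue, Mar 9: Tue, Apr 9: Fri, May 9: Sun, Jun 9: Wed, Jul 9: Fri, Aug 9: Mon, Sep 9: Thu, Oct 9: Sat, Nov 9: Tue, Dec 9: Thu.
Friday occurs in April, July — 2 months.

2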